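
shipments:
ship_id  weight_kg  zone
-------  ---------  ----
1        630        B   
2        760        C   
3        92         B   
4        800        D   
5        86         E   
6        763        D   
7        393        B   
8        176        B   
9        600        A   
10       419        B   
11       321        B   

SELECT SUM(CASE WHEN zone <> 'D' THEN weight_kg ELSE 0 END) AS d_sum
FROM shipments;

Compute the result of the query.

ship_id=1: ✓ → 630
ship_id=2: ✓ → 760
ship_id=3: ✓ → 92
ship_id=4: ✗
ship_id=5: ✓ → 86
ship_id=6: ✗
ship_id=7: ✓ → 393
ship_id=8: ✓ → 176
ship_id=9: ✓ → 600
ship_id=10: ✓ → 419
ship_id=11: ✓ → 321
d_sum = 630 + 760 + 92 + 86 + 393 + 176 + 600 + 419 + 321 = 3477

3477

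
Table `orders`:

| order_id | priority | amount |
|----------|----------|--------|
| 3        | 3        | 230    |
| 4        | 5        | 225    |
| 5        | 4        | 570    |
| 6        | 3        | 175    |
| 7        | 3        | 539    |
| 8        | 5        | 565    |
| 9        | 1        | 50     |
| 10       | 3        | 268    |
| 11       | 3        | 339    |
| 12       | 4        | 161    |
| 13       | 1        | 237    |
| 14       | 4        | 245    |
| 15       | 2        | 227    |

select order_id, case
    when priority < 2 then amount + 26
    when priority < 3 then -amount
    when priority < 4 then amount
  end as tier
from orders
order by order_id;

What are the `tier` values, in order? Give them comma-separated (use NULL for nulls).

order_id=3: priority < 4 → 230
order_id=4: (no match → NULL) → NULL
order_id=5: (no match → NULL) → NULL
order_id=6: priority < 4 → 175
order_id=7: priority < 4 → 539
order_id=8: (no match → NULL) → NULL
order_id=9: priority < 2 → 76
order_id=10: priority < 4 → 268
order_id=11: priority < 4 → 339
order_id=12: (no match → NULL) → NULL
order_id=13: priority < 2 → 263
order_id=14: (no match → NULL) → NULL
order_id=15: priority < 3 → -227

230, NULL, NULL, 175, 539, NULL, 76, 268, 339, NULL, 263, NULL, -227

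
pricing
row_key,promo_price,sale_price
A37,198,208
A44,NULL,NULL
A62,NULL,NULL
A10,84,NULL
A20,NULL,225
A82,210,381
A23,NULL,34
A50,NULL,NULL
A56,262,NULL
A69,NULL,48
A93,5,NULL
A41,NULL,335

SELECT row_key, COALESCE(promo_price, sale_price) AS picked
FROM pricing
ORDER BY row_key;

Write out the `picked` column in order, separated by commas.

row_key=A10: promo_price=84 → 84
row_key=A20: promo_price=NULL, sale_price=225 → 225
row_key=A23: promo_price=NULL, sale_price=34 → 34
row_key=A37: promo_price=198 → 198
row_key=A41: promo_price=NULL, sale_price=335 → 335
row_key=A44: promo_price=NULL, sale_price=NULL (all NULL) → NULL
row_key=A50: promo_price=NULL, sale_price=NULL (all NULL) → NULL
row_key=A56: promo_price=262 → 262
row_key=A62: promo_price=NULL, sale_price=NULL (all NULL) → NULL
row_key=A69: promo_price=NULL, sale_price=48 → 48
row_key=A82: promo_price=210 → 210
row_key=A93: promo_price=5 → 5

84, 225, 34, 198, 335, NULL, NULL, 262, NULL, 48, 210, 5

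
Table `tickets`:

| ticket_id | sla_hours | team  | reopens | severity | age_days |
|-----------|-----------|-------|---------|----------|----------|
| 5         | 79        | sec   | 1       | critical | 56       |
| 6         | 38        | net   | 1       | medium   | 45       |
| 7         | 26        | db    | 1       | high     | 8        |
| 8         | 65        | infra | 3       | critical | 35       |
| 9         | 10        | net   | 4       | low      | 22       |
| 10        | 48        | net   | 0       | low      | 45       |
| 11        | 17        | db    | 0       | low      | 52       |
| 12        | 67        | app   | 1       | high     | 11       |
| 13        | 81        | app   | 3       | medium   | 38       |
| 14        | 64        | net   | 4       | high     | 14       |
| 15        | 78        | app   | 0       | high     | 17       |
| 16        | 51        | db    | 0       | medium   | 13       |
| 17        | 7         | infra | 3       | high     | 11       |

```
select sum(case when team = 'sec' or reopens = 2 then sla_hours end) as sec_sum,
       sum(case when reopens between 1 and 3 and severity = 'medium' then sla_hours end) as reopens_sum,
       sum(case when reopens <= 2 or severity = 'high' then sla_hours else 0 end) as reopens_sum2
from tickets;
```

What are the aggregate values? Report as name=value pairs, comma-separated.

sec_sum=79, reopens_sum=119, reopens_sum2=475

[sec_sum: team = 'sec' or reopens = 2]
ticket_id=5: ✓ → 79
ticket_id=6: ✗
ticket_id=7: ✗
ticket_id=8: ✗
ticket_id=9: ✗
ticket_id=10: ✗
ticket_id=11: ✗
ticket_id=12: ✗
ticket_id=13: ✗
ticket_id=14: ✗
ticket_id=15: ✗
ticket_id=16: ✗
ticket_id=17: ✗
sec_sum = 79
—
[reopens_sum: reopens between 1 and 3 and severity = 'medium']
ticket_id=5: ✗
ticket_id=6: ✓ → 38
ticket_id=7: ✗
ticket_id=8: ✗
ticket_id=9: ✗
ticket_id=10: ✗
ticket_id=11: ✗
ticket_id=12: ✗
ticket_id=13: ✓ → 81
ticket_id=14: ✗
ticket_id=15: ✗
ticket_id=16: ✗
ticket_id=17: ✗
reopens_sum = 38 + 81 = 119
—
[reopens_sum2: reopens <= 2 or severity = 'high']
ticket_id=5: ✓ → 79
ticket_id=6: ✓ → 38
ticket_id=7: ✓ → 26
ticket_id=8: ✗
ticket_id=9: ✗
ticket_id=10: ✓ → 48
ticket_id=11: ✓ → 17
ticket_id=12: ✓ → 67
ticket_id=13: ✗
ticket_id=14: ✓ → 64
ticket_id=15: ✓ → 78
ticket_id=16: ✓ → 51
ticket_id=17: ✓ → 7
reopens_sum2 = 79 + 38 + 26 + 48 + 17 + 67 + 64 + 78 + 51 + 7 = 475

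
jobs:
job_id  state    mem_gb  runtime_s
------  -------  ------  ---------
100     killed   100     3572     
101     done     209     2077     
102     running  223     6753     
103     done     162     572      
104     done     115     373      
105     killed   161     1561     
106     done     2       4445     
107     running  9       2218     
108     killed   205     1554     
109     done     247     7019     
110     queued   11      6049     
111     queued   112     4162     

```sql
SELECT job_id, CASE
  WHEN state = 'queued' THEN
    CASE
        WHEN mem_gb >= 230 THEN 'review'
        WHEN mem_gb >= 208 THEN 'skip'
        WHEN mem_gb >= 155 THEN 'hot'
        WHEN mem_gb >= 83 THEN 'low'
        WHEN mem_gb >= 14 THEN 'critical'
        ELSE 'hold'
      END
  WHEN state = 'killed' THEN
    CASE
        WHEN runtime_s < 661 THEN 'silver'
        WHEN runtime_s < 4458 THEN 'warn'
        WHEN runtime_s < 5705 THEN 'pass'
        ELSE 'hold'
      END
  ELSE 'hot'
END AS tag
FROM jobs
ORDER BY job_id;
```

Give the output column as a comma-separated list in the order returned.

job_id=100: state='killed' → inner[runtime_s < 4458] → warn
job_id=101: state='done' → outer ELSE → hot
job_id=102: state='running' → outer ELSE → hot
job_id=103: state='done' → outer ELSE → hot
job_id=104: state='done' → outer ELSE → hot
job_id=105: state='killed' → inner[runtime_s < 4458] → warn
job_id=106: state='done' → outer ELSE → hot
job_id=107: state='running' → outer ELSE → hot
job_id=108: state='killed' → inner[runtime_s < 4458] → warn
job_id=109: state='done' → outer ELSE → hot
job_id=110: state='queued' → inner[ELSE] → hold
job_id=111: state='queued' → inner[mem_gb >= 83] → low

warn, hot, hot, hot, hot, warn, hot, hot, warn, hot, hold, low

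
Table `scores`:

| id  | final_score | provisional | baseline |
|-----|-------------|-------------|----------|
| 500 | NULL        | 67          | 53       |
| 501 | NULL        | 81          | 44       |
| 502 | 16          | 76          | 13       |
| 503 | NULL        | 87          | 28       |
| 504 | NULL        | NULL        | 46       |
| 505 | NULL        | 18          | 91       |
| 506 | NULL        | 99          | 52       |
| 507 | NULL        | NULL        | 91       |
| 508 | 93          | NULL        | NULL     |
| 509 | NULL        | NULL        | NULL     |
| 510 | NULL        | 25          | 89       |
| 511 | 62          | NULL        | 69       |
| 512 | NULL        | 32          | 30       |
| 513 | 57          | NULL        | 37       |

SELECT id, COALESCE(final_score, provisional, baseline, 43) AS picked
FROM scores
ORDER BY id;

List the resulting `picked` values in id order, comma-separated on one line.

67, 81, 16, 87, 46, 18, 99, 91, 93, 43, 25, 62, 32, 57

id=500: final_score=NULL, provisional=67 → 67
id=501: final_score=NULL, provisional=81 → 81
id=502: final_score=16 → 16
id=503: final_score=NULL, provisional=87 → 87
id=504: final_score=NULL, provisional=NULL, baseline=46 → 46
id=505: final_score=NULL, provisional=18 → 18
id=506: final_score=NULL, provisional=99 → 99
id=507: final_score=NULL, provisional=NULL, baseline=91 → 91
id=508: final_score=93 → 93
id=509: final_score=NULL, provisional=NULL, baseline=NULL, → literal 43 → 43
id=510: final_score=NULL, provisional=25 → 25
id=511: final_score=62 → 62
id=512: final_score=NULL, provisional=32 → 32
id=513: final_score=57 → 57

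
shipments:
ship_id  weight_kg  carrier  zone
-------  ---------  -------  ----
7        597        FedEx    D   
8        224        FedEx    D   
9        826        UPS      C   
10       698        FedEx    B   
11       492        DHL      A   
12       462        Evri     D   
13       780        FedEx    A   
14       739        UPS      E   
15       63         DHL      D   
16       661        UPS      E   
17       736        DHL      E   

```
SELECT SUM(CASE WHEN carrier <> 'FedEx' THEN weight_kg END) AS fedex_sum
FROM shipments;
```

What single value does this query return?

3979

ship_id=7: ✗
ship_id=8: ✗
ship_id=9: ✓ → 826
ship_id=10: ✗
ship_id=11: ✓ → 492
ship_id=12: ✓ → 462
ship_id=13: ✗
ship_id=14: ✓ → 739
ship_id=15: ✓ → 63
ship_id=16: ✓ → 661
ship_id=17: ✓ → 736
fedex_sum = 826 + 492 + 462 + 739 + 63 + 661 + 736 = 3979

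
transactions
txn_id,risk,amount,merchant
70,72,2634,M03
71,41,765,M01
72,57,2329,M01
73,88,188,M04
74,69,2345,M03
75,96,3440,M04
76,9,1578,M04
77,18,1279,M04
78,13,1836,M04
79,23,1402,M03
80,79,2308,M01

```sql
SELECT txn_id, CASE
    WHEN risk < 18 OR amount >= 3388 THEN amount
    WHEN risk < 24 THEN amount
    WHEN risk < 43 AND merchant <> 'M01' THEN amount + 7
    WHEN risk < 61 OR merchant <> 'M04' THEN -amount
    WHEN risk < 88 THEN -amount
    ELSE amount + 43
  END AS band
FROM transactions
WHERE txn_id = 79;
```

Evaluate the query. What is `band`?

1402

txn_id = 79: risk=23, amount=1402, merchant=M03.
risk < 18 OR amount >= 3388 → false
risk < 24 → true → 1402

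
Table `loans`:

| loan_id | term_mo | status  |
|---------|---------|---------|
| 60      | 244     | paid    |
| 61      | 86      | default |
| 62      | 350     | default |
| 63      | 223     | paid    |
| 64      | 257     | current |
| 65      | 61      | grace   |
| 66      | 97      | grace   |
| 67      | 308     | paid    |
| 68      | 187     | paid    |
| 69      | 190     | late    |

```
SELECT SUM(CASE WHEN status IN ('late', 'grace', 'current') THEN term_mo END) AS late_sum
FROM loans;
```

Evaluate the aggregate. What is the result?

605

loan_id=60: ✗
loan_id=61: ✗
loan_id=62: ✗
loan_id=63: ✗
loan_id=64: ✓ → 257
loan_id=65: ✓ → 61
loan_id=66: ✓ → 97
loan_id=67: ✗
loan_id=68: ✗
loan_id=69: ✓ → 190
late_sum = 257 + 61 + 97 + 190 = 605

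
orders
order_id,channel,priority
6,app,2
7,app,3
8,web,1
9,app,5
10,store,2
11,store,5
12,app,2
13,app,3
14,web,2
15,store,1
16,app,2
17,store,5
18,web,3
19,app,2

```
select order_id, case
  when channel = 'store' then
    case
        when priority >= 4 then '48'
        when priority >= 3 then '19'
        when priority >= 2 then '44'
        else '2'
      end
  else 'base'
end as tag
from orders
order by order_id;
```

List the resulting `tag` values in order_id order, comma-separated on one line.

order_id=6: channel='app' → outer ELSE → base
order_id=7: channel='app' → outer ELSE → base
order_id=8: channel='web' → outer ELSE → base
order_id=9: channel='app' → outer ELSE → base
order_id=10: channel='store' → inner[priority >= 2] → 44
order_id=11: channel='store' → inner[priority >= 4] → 48
order_id=12: channel='app' → outer ELSE → base
order_id=13: channel='app' → outer ELSE → base
order_id=14: channel='web' → outer ELSE → base
order_id=15: channel='store' → inner[ELSE] → 2
order_id=16: channel='app' → outer ELSE → base
order_id=17: channel='store' → inner[priority >= 4] → 48
order_id=18: channel='web' → outer ELSE → base
order_id=19: channel='app' → outer ELSE → base

base, base, base, base, 44, 48, base, base, base, 2, base, 48, base, base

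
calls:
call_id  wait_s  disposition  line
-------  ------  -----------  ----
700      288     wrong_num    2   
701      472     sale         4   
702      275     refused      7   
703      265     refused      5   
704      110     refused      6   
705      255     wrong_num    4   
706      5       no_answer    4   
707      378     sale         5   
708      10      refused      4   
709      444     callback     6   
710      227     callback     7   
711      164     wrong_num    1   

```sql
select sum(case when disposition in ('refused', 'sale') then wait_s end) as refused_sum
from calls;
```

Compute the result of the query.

1510

call_id=700: ✗
call_id=701: ✓ → 472
call_id=702: ✓ → 275
call_id=703: ✓ → 265
call_id=704: ✓ → 110
call_id=705: ✗
call_id=706: ✗
call_id=707: ✓ → 378
call_id=708: ✓ → 10
call_id=709: ✗
call_id=710: ✗
call_id=711: ✗
refused_sum = 472 + 275 + 265 + 110 + 378 + 10 = 1510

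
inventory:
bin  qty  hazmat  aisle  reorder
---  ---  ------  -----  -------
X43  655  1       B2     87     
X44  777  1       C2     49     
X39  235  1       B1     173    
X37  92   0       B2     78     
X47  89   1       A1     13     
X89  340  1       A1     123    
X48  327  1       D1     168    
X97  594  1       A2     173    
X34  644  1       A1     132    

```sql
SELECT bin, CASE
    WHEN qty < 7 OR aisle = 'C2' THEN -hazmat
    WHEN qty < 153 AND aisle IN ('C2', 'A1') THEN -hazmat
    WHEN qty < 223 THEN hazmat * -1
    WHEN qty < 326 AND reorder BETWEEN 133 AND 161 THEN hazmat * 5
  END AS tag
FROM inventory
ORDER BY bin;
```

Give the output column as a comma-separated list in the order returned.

NULL, 0, NULL, NULL, -1, -1, NULL, NULL, NULL

bin=X34: (no match → NULL) → NULL
bin=X37: qty < 223 → 0
bin=X39: (no match → NULL) → NULL
bin=X43: (no match → NULL) → NULL
bin=X44: qty < 7 OR aisle = 'C2' → -1
bin=X47: qty < 153 AND aisle IN ('C2', 'A1') → -1
bin=X48: (no match → NULL) → NULL
bin=X89: (no match → NULL) → NULL
bin=X97: (no match → NULL) → NULL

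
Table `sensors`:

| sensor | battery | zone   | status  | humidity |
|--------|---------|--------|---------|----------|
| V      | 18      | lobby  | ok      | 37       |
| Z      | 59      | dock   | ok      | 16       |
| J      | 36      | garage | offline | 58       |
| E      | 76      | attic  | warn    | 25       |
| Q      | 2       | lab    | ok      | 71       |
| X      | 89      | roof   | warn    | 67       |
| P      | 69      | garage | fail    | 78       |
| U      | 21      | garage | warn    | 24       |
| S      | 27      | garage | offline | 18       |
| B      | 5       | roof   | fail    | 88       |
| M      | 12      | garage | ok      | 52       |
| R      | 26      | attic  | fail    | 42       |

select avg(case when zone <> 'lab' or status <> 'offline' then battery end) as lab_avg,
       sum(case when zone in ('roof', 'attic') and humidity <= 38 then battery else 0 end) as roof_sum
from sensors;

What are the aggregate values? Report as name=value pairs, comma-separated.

lab_avg=36.6666666667, roof_sum=76

[lab_avg: zone <> 'lab' or status <> 'offline']
sensor=V: ✓ → 18
sensor=Z: ✓ → 59
sensor=J: ✓ → 36
sensor=E: ✓ → 76
sensor=Q: ✓ → 2
sensor=X: ✓ → 89
sensor=P: ✓ → 69
sensor=U: ✓ → 21
sensor=S: ✓ → 27
sensor=B: ✓ → 5
sensor=M: ✓ → 12
sensor=R: ✓ → 26
lab_avg = (18 + 59 + 36 + 76 + 2 + 89 + 69 + 21 + 27 + 5 + 12 + 26) / 12 = 36.6666666667
—
[roof_sum: zone in ('roof', 'attic') and humidity <= 38]
sensor=V: ✗
sensor=Z: ✗
sensor=J: ✗
sensor=E: ✓ → 76
sensor=Q: ✗
sensor=X: ✗
sensor=P: ✗
sensor=U: ✗
sensor=S: ✗
sensor=B: ✗
sensor=M: ✗
sensor=R: ✗
roof_sum = 76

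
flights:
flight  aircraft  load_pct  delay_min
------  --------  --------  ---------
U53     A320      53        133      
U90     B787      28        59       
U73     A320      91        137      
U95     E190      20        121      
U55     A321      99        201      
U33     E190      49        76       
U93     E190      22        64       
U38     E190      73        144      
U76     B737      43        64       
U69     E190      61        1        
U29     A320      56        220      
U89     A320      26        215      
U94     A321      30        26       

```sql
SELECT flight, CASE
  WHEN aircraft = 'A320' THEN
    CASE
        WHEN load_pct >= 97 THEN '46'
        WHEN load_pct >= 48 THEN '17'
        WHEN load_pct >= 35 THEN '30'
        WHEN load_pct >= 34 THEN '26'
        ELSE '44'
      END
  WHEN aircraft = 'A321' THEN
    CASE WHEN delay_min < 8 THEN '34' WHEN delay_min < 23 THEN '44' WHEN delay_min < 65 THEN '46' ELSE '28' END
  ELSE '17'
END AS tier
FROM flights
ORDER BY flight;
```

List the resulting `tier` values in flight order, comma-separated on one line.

flight=U29: aircraft='A320' → inner[load_pct >= 48] → 17
flight=U33: aircraft='E190' → outer ELSE → 17
flight=U38: aircraft='E190' → outer ELSE → 17
flight=U53: aircraft='A320' → inner[load_pct >= 48] → 17
flight=U55: aircraft='A321' → inner[ELSE] → 28
flight=U69: aircraft='E190' → outer ELSE → 17
flight=U73: aircraft='A320' → inner[load_pct >= 48] → 17
flight=U76: aircraft='B737' → outer ELSE → 17
flight=U89: aircraft='A320' → inner[ELSE] → 44
flight=U90: aircraft='B787' → outer ELSE → 17
flight=U93: aircraft='E190' → outer ELSE → 17
flight=U94: aircraft='A321' → inner[delay_min < 65] → 46
flight=U95: aircraft='E190' → outer ELSE → 17

17, 17, 17, 17, 28, 17, 17, 17, 44, 17, 17, 46, 17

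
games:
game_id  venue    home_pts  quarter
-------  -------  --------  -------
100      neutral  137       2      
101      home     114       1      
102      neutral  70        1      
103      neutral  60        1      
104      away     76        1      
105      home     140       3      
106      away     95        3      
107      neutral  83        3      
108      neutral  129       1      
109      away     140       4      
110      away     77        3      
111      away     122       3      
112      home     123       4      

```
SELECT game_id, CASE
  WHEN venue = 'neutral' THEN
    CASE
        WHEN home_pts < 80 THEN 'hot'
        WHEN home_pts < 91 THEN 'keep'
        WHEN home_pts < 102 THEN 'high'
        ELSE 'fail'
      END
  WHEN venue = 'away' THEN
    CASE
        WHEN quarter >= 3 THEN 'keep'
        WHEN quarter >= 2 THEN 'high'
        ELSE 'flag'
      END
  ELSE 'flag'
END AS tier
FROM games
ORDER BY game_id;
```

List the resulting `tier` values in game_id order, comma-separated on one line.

fail, flag, hot, hot, flag, flag, keep, keep, fail, keep, keep, keep, flag

game_id=100: venue='neutral' → inner[ELSE] → fail
game_id=101: venue='home' → outer ELSE → flag
game_id=102: venue='neutral' → inner[home_pts < 80] → hot
game_id=103: venue='neutral' → inner[home_pts < 80] → hot
game_id=104: venue='away' → inner[ELSE] → flag
game_id=105: venue='home' → outer ELSE → flag
game_id=106: venue='away' → inner[quarter >= 3] → keep
game_id=107: venue='neutral' → inner[home_pts < 91] → keep
game_id=108: venue='neutral' → inner[ELSE] → fail
game_id=109: venue='away' → inner[quarter >= 3] → keep
game_id=110: venue='away' → inner[quarter >= 3] → keep
game_id=111: venue='away' → inner[quarter >= 3] → keep
game_id=112: venue='home' → outer ELSE → flag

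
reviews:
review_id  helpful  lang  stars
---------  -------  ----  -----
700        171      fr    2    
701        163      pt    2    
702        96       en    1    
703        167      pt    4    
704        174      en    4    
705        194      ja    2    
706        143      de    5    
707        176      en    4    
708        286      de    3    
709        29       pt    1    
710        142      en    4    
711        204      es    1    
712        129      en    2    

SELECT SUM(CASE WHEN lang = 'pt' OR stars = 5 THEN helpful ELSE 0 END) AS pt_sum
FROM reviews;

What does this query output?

502

review_id=700: ✗
review_id=701: ✓ → 163
review_id=702: ✗
review_id=703: ✓ → 167
review_id=704: ✗
review_id=705: ✗
review_id=706: ✓ → 143
review_id=707: ✗
review_id=708: ✗
review_id=709: ✓ → 29
review_id=710: ✗
review_id=711: ✗
review_id=712: ✗
pt_sum = 163 + 167 + 143 + 29 = 502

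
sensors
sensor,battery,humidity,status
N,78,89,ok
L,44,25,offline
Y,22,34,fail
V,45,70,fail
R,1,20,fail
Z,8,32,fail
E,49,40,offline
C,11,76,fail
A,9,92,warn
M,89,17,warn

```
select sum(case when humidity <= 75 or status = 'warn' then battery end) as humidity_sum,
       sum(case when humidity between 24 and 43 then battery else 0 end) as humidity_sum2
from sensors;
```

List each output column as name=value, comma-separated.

[humidity_sum: humidity <= 75 or status = 'warn']
sensor=N: ✗
sensor=L: ✓ → 44
sensor=Y: ✓ → 22
sensor=V: ✓ → 45
sensor=R: ✓ → 1
sensor=Z: ✓ → 8
sensor=E: ✓ → 49
sensor=C: ✗
sensor=A: ✓ → 9
sensor=M: ✓ → 89
humidity_sum = 44 + 22 + 45 + 1 + 8 + 49 + 9 + 89 = 267
—
[humidity_sum2: humidity between 24 and 43]
sensor=N: ✗
sensor=L: ✓ → 44
sensor=Y: ✓ → 22
sensor=V: ✗
sensor=R: ✗
sensor=Z: ✓ → 8
sensor=E: ✓ → 49
sensor=C: ✗
sensor=A: ✗
sensor=M: ✗
humidity_sum2 = 44 + 22 + 8 + 49 = 123

humidity_sum=267, humidity_sum2=123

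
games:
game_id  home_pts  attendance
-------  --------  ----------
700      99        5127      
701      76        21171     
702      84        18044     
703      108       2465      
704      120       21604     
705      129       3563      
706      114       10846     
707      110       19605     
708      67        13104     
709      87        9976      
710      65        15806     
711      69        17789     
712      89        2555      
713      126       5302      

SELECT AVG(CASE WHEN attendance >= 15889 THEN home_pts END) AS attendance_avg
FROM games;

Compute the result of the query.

game_id=700: ✗
game_id=701: ✓ → 76
game_id=702: ✓ → 84
game_id=703: ✗
game_id=704: ✓ → 120
game_id=705: ✗
game_id=706: ✗
game_id=707: ✓ → 110
game_id=708: ✗
game_id=709: ✗
game_id=710: ✗
game_id=711: ✓ → 69
game_id=712: ✗
game_id=713: ✗
attendance_avg = (76 + 84 + 120 + 110 + 69) / 5 = 91.8

91.8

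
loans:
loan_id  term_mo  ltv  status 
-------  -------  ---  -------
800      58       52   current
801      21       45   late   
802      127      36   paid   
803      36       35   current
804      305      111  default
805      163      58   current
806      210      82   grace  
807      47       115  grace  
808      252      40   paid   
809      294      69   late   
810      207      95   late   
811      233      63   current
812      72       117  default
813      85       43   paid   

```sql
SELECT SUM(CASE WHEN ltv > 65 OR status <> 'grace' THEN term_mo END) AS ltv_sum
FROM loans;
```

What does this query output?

loan_id=800: ✓ → 58
loan_id=801: ✓ → 21
loan_id=802: ✓ → 127
loan_id=803: ✓ → 36
loan_id=804: ✓ → 305
loan_id=805: ✓ → 163
loan_id=806: ✓ → 210
loan_id=807: ✓ → 47
loan_id=808: ✓ → 252
loan_id=809: ✓ → 294
loan_id=810: ✓ → 207
loan_id=811: ✓ → 233
loan_id=812: ✓ → 72
loan_id=813: ✓ → 85
ltv_sum = 58 + 21 + 127 + 36 + 305 + 163 + 210 + 47 + 252 + 294 + 207 + 233 + 72 + 85 = 2110

2110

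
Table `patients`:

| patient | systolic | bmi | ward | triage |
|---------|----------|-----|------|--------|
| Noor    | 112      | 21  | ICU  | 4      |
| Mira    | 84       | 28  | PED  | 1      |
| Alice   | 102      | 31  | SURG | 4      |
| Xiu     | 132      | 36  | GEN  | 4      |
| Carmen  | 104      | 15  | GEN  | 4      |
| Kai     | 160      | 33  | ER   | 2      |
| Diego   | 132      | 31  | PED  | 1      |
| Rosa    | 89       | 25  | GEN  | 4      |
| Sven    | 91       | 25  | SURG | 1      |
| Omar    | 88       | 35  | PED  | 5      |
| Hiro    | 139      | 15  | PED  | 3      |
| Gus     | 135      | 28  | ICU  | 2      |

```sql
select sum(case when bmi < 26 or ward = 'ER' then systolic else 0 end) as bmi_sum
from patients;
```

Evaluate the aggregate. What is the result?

patient=Noor: ✓ → 112
patient=Mira: ✗
patient=Alice: ✗
patient=Xiu: ✗
patient=Carmen: ✓ → 104
patient=Kai: ✓ → 160
patient=Diego: ✗
patient=Rosa: ✓ → 89
patient=Sven: ✓ → 91
patient=Omar: ✗
patient=Hiro: ✓ → 139
patient=Gus: ✗
bmi_sum = 112 + 104 + 160 + 89 + 91 + 139 = 695

695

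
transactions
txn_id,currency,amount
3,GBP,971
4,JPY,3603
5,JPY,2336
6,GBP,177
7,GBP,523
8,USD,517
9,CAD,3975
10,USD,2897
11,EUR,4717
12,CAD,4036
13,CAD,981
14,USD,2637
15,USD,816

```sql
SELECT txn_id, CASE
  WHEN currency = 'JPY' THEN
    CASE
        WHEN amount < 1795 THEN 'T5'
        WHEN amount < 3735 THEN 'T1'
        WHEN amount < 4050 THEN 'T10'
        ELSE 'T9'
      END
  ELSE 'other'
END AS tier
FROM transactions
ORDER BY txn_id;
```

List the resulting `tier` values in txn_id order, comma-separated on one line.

other, T1, T1, other, other, other, other, other, other, other, other, other, other

txn_id=3: currency='GBP' → outer ELSE → other
txn_id=4: currency='JPY' → inner[amount < 3735] → T1
txn_id=5: currency='JPY' → inner[amount < 3735] → T1
txn_id=6: currency='GBP' → outer ELSE → other
txn_id=7: currency='GBP' → outer ELSE → other
txn_id=8: currency='USD' → outer ELSE → other
txn_id=9: currency='CAD' → outer ELSE → other
txn_id=10: currency='USD' → outer ELSE → other
txn_id=11: currency='EUR' → outer ELSE → other
txn_id=12: currency='CAD' → outer ELSE → other
txn_id=13: currency='CAD' → outer ELSE → other
txn_id=14: currency='USD' → outer ELSE → other
txn_id=15: currency='USD' → outer ELSE → other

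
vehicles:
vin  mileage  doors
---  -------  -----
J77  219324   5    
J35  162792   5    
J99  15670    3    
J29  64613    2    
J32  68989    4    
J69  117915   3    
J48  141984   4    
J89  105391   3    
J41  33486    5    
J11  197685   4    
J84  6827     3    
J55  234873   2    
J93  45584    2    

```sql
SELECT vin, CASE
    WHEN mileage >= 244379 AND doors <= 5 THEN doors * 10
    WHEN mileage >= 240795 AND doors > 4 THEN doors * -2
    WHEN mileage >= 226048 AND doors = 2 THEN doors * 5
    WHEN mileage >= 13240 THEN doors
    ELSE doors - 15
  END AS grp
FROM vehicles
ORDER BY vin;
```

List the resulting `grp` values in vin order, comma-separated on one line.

vin=J11: mileage >= 13240 → 4
vin=J29: mileage >= 13240 → 2
vin=J32: mileage >= 13240 → 4
vin=J35: mileage >= 13240 → 5
vin=J41: mileage >= 13240 → 5
vin=J48: mileage >= 13240 → 4
vin=J55: mileage >= 226048 AND doors = 2 → 10
vin=J69: mileage >= 13240 → 3
vin=J77: mileage >= 13240 → 5
vin=J84: ELSE → -12
vin=J89: mileage >= 13240 → 3
vin=J93: mileage >= 13240 → 2
vin=J99: mileage >= 13240 → 3

4, 2, 4, 5, 5, 4, 10, 3, 5, -12, 3, 2, 3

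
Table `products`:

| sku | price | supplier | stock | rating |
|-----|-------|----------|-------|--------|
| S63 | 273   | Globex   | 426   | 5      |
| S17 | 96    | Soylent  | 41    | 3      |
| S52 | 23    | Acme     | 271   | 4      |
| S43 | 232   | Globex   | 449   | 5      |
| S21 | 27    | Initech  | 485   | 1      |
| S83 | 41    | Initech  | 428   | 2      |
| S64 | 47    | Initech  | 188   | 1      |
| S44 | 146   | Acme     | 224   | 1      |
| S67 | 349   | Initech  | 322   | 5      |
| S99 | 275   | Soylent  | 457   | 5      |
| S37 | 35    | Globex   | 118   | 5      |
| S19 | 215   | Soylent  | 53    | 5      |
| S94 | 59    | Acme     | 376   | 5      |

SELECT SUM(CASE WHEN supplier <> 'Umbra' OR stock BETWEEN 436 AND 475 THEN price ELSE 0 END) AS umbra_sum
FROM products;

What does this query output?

1818

sku=S63: ✓ → 273
sku=S17: ✓ → 96
sku=S52: ✓ → 23
sku=S43: ✓ → 232
sku=S21: ✓ → 27
sku=S83: ✓ → 41
sku=S64: ✓ → 47
sku=S44: ✓ → 146
sku=S67: ✓ → 349
sku=S99: ✓ → 275
sku=S37: ✓ → 35
sku=S19: ✓ → 215
sku=S94: ✓ → 59
umbra_sum = 273 + 96 + 23 + 232 + 27 + 41 + 47 + 146 + 349 + 275 + 35 + 215 + 59 = 1818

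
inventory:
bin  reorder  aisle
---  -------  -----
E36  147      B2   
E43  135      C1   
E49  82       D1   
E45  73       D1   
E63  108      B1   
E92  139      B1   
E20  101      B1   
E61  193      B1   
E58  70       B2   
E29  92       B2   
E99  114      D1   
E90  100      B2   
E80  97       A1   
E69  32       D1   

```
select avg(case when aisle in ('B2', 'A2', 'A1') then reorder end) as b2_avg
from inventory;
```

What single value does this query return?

bin=E36: ✓ → 147
bin=E43: ✗
bin=E49: ✗
bin=E45: ✗
bin=E63: ✗
bin=E92: ✗
bin=E20: ✗
bin=E61: ✗
bin=E58: ✓ → 70
bin=E29: ✓ → 92
bin=E99: ✗
bin=E90: ✓ → 100
bin=E80: ✓ → 97
bin=E69: ✗
b2_avg = (147 + 70 + 92 + 100 + 97) / 5 = 101.2

101.2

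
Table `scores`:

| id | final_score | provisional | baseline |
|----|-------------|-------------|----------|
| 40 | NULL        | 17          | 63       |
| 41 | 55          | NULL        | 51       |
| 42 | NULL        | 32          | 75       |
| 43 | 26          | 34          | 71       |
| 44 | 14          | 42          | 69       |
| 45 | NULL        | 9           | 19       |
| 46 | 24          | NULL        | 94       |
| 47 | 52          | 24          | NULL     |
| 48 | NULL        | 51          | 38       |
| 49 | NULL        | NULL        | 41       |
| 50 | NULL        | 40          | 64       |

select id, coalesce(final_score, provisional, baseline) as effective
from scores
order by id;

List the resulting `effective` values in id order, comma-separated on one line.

id=40: final_score=NULL, provisional=17 → 17
id=41: final_score=55 → 55
id=42: final_score=NULL, provisional=32 → 32
id=43: final_score=26 → 26
id=44: final_score=14 → 14
id=45: final_score=NULL, provisional=9 → 9
id=46: final_score=24 → 24
id=47: final_score=52 → 52
id=48: final_score=NULL, provisional=51 → 51
id=49: final_score=NULL, provisional=NULL, baseline=41 → 41
id=50: final_score=NULL, provisional=40 → 40

17, 55, 32, 26, 14, 9, 24, 52, 51, 41, 40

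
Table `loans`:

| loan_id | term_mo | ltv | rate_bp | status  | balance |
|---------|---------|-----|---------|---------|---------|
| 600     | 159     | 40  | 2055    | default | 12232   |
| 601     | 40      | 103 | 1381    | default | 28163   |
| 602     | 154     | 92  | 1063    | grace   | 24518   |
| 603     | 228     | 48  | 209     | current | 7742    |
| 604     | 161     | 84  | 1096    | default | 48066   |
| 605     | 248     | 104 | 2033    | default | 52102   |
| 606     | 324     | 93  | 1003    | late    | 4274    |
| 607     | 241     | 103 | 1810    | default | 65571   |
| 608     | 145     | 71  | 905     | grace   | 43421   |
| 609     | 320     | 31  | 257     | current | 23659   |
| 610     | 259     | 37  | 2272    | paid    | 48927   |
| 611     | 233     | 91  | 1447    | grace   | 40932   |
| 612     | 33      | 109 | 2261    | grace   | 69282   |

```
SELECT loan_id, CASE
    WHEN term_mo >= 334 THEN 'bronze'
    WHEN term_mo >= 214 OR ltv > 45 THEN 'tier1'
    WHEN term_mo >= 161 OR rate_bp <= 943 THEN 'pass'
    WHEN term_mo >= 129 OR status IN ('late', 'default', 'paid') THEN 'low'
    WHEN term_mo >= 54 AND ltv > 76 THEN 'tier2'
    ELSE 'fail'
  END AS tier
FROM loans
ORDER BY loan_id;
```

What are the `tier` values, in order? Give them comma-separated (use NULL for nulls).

loan_id=600: term_mo >= 129 OR status IN ('late', 'default', 'paid') → low
loan_id=601: term_mo >= 214 OR ltv > 45 → tier1
loan_id=602: term_mo >= 214 OR ltv > 45 → tier1
loan_id=603: term_mo >= 214 OR ltv > 45 → tier1
loan_id=604: term_mo >= 214 OR ltv > 45 → tier1
loan_id=605: term_mo >= 214 OR ltv > 45 → tier1
loan_id=606: term_mo >= 214 OR ltv > 45 → tier1
loan_id=607: term_mo >= 214 OR ltv > 45 → tier1
loan_id=608: term_mo >= 214 OR ltv > 45 → tier1
loan_id=609: term_mo >= 214 OR ltv > 45 → tier1
loan_id=610: term_mo >= 214 OR ltv > 45 → tier1
loan_id=611: term_mo >= 214 OR ltv > 45 → tier1
loan_id=612: term_mo >= 214 OR ltv > 45 → tier1

low, tier1, tier1, tier1, tier1, tier1, tier1, tier1, tier1, tier1, tier1, tier1, tier1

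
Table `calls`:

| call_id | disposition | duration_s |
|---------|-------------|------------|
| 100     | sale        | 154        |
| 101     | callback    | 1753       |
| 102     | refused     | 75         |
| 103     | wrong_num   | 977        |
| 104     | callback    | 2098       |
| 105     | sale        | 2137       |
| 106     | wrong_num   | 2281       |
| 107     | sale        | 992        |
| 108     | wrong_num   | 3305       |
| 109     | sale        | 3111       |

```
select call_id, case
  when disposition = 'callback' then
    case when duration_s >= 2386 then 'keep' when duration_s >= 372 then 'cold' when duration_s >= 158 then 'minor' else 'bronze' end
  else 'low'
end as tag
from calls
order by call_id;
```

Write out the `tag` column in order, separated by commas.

call_id=100: disposition='sale' → outer ELSE → low
call_id=101: disposition='callback' → inner[duration_s >= 372] → cold
call_id=102: disposition='refused' → outer ELSE → low
call_id=103: disposition='wrong_num' → outer ELSE → low
call_id=104: disposition='callback' → inner[duration_s >= 372] → cold
call_id=105: disposition='sale' → outer ELSE → low
call_id=106: disposition='wrong_num' → outer ELSE → low
call_id=107: disposition='sale' → outer ELSE → low
call_id=108: disposition='wrong_num' → outer ELSE → low
call_id=109: disposition='sale' → outer ELSE → low

low, cold, low, low, cold, low, low, low, low, low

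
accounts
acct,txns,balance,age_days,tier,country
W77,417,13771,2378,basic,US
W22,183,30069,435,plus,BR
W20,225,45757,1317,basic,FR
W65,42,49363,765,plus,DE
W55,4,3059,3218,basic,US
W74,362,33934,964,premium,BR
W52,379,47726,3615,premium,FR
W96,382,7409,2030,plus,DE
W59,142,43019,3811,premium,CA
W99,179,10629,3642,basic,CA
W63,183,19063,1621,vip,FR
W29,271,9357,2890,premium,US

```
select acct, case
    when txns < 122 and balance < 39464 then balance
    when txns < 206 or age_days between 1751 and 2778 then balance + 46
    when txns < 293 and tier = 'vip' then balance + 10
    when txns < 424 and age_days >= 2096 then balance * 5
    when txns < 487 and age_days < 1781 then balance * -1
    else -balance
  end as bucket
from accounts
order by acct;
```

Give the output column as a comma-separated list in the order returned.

-45757, 30115, 46785, 238630, 3059, 43065, 19109, 49409, -33934, 13817, 7455, 10675

acct=W20: txns < 487 and age_days < 1781 → -45757
acct=W22: txns < 206 or age_days between 1751 and 2778 → 30115
acct=W29: txns < 424 and age_days >= 2096 → 46785
acct=W52: txns < 424 and age_days >= 2096 → 238630
acct=W55: txns < 122 and balance < 39464 → 3059
acct=W59: txns < 206 or age_days between 1751 and 2778 → 43065
acct=W63: txns < 206 or age_days between 1751 and 2778 → 19109
acct=W65: txns < 206 or age_days between 1751 and 2778 → 49409
acct=W74: txns < 487 and age_days < 1781 → -33934
acct=W77: txns < 206 or age_days between 1751 and 2778 → 13817
acct=W96: txns < 206 or age_days between 1751 and 2778 → 7455
acct=W99: txns < 206 or age_days between 1751 and 2778 → 10675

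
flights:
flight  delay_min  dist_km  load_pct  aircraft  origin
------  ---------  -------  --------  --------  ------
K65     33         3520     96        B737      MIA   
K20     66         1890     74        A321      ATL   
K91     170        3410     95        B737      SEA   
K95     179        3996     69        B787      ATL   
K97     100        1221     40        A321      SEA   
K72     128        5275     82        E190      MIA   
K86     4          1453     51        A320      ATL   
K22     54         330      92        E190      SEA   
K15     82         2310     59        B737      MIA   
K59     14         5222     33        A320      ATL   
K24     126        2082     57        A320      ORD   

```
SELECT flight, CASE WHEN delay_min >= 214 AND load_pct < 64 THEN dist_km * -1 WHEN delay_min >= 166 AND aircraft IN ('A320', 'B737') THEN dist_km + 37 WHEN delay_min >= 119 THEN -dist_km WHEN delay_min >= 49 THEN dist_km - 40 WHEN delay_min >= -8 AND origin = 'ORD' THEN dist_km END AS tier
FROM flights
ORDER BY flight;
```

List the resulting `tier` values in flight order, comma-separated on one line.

2270, 1850, 290, -2082, NULL, NULL, -5275, NULL, 3447, -3996, 1181

flight=K15: delay_min >= 49 → 2270
flight=K20: delay_min >= 49 → 1850
flight=K22: delay_min >= 49 → 290
flight=K24: delay_min >= 119 → -2082
flight=K59: (no match → NULL) → NULL
flight=K65: (no match → NULL) → NULL
flight=K72: delay_min >= 119 → -5275
flight=K86: (no match → NULL) → NULL
flight=K91: delay_min >= 166 AND aircraft IN ('A320', 'B737') → 3447
flight=K95: delay_min >= 119 → -3996
flight=K97: delay_min >= 49 → 1181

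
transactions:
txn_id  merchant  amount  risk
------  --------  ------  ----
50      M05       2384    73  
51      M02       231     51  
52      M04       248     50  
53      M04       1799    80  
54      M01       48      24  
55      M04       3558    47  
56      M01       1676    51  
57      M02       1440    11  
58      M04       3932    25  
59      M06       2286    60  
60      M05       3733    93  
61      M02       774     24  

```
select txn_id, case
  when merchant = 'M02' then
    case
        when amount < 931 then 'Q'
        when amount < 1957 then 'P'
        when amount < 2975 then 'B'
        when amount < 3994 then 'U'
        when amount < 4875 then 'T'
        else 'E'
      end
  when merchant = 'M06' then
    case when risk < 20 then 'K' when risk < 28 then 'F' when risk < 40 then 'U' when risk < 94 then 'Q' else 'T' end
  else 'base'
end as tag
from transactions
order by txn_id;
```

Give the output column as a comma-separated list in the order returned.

txn_id=50: merchant='M05' → outer ELSE → base
txn_id=51: merchant='M02' → inner[amount < 931] → Q
txn_id=52: merchant='M04' → outer ELSE → base
txn_id=53: merchant='M04' → outer ELSE → base
txn_id=54: merchant='M01' → outer ELSE → base
txn_id=55: merchant='M04' → outer ELSE → base
txn_id=56: merchant='M01' → outer ELSE → base
txn_id=57: merchant='M02' → inner[amount < 1957] → P
txn_id=58: merchant='M04' → outer ELSE → base
txn_id=59: merchant='M06' → inner[risk < 94] → Q
txn_id=60: merchant='M05' → outer ELSE → base
txn_id=61: merchant='M02' → inner[amount < 931] → Q

base, Q, base, base, base, base, base, P, base, Q, base, Q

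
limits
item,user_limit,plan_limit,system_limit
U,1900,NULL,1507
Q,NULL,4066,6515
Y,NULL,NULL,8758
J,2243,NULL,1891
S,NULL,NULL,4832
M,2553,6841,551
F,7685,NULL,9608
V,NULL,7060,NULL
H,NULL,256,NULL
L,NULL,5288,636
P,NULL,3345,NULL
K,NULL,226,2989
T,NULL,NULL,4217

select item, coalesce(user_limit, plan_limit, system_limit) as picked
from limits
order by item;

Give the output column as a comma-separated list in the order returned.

item=F: user_limit=7685 → 7685
item=H: user_limit=NULL, plan_limit=256 → 256
item=J: user_limit=2243 → 2243
item=K: user_limit=NULL, plan_limit=226 → 226
item=L: user_limit=NULL, plan_limit=5288 → 5288
item=M: user_limit=2553 → 2553
item=P: user_limit=NULL, plan_limit=3345 → 3345
item=Q: user_limit=NULL, plan_limit=4066 → 4066
item=S: user_limit=NULL, plan_limit=NULL, system_limit=4832 → 4832
item=T: user_limit=NULL, plan_limit=NULL, system_limit=4217 → 4217
item=U: user_limit=1900 → 1900
item=V: user_limit=NULL, plan_limit=7060 → 7060
item=Y: user_limit=NULL, plan_limit=NULL, system_limit=8758 → 8758

7685, 256, 2243, 226, 5288, 2553, 3345, 4066, 4832, 4217, 1900, 7060, 8758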